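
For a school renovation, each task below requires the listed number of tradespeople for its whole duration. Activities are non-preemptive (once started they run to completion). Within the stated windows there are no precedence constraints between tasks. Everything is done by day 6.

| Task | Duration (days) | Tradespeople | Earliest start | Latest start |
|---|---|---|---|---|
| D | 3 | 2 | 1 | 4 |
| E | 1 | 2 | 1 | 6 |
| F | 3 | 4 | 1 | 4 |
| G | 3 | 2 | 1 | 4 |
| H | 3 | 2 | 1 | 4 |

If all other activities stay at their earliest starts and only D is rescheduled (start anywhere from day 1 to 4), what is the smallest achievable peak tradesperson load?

D@1: d1:12  d2:10  d3:10  d4:0  d5:0  d6:0 → peak 12
D@2: d1:10  d2:10  d3:10  d4:2  d5:0  d6:0 → peak 10
D@3: d1:10  d2:8  d3:10  d4:2  d5:2  d6:0 → peak 10
D@4: d1:10  d2:8  d3:8  d4:2  d5:2  d6:2 → peak 10
Best is D@2, peak 10.

10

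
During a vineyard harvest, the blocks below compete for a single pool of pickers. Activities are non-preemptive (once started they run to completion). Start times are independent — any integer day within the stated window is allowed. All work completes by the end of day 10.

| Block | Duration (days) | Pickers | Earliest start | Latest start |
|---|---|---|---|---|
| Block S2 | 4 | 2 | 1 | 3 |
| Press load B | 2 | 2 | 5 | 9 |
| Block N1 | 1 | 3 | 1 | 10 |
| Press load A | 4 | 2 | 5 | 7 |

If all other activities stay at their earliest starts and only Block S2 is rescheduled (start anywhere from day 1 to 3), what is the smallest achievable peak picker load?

Block S2@1: d1:5  d2:2  d3:2  d4:2  d5:4  d6:4  d7:2  d8:2  d9:0  d10:0 → peak 5
Block S2@2: d1:3  d2:2  d3:2  d4:2  d5:6  d6:4  d7:2  d8:2  d9:0  d10:0 → peak 6
Block S2@3: d1:3  d2:0  d3:2  d4:2  d5:6  d6:6  d7:2  d8:2  d9:0  d10:0 → peak 6
Best is Block S2@1, peak 5.

5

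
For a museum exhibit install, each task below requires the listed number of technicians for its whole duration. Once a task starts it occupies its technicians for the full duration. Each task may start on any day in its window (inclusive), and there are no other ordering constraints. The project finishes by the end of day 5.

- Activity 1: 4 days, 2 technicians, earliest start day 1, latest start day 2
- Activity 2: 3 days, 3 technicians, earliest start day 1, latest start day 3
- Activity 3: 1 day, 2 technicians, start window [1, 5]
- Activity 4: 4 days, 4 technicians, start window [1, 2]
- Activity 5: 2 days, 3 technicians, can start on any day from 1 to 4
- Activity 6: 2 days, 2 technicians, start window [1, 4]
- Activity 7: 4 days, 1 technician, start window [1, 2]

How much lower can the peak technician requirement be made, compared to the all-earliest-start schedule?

5

Early-start peak: d1:17  d2:15  d3:10  d4:7  d5:0 ⇒ 17.
Leveled (Activity 1@1, Activity 2@1, Activity 3@1, Activity 4@1, Activity 5@4, Activity 6@2, Activity 7@1): d1:12  d2:12  d3:12  d4:10  d5:3 ⇒ 12.
Reduction 17 − 12 = 5.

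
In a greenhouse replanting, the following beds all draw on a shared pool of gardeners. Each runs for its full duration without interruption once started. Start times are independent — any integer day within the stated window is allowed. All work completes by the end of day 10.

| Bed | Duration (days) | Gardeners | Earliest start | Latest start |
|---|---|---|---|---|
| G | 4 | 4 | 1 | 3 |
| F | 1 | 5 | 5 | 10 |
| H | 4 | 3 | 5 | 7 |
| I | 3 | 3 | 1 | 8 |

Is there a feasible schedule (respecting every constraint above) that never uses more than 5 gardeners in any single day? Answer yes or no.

no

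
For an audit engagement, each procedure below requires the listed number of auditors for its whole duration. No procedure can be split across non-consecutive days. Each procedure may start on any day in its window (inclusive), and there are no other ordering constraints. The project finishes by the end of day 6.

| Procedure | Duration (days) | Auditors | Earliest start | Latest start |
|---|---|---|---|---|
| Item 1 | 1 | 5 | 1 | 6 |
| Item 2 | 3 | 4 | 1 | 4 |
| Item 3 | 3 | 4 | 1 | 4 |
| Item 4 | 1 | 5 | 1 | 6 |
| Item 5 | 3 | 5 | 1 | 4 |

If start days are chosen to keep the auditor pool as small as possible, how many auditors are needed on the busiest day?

9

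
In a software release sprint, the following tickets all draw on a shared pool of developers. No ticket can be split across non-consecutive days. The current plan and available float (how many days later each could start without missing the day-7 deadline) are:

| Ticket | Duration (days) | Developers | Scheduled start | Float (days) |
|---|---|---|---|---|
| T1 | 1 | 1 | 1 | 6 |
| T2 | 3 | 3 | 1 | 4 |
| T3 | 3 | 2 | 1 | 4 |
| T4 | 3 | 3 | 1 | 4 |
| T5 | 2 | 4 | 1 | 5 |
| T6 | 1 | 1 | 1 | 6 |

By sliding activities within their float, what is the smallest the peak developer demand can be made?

6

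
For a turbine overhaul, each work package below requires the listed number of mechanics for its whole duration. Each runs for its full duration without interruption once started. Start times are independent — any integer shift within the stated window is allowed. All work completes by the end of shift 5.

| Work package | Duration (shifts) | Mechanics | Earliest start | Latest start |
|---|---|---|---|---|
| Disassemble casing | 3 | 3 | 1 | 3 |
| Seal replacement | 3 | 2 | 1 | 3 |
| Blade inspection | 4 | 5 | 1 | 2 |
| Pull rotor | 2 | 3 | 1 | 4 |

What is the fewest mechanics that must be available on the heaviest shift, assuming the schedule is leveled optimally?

Early-start (Disassemble casing@1, Seal replacement@1, Blade inspection@1, Pull rotor@1) gives peak 13: s1:13  s2:13  s3:10  s4:5  s5:0.
Shift Pull rotor→4.
Schedule Disassemble casing@1, Seal replacement@1, Blade inspection@1, Pull rotor@4: s1:10  s2:10  s3:10  s4:8  s5:3 — peak 10.

10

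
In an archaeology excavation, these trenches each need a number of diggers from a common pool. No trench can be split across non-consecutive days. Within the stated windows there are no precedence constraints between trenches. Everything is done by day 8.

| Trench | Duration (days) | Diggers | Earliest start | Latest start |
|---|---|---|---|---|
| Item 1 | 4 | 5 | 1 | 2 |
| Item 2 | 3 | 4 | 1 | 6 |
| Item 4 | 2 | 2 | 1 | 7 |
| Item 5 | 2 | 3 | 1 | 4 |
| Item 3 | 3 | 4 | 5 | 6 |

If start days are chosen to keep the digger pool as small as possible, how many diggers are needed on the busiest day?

8

Early-start (Item 1@1, Item 2@1, Item 4@1, Item 5@1, Item 3@5) gives peak 14: d1:14  d2:14  d3:9  d4:5  d5:4  d6:4  d7:4  d8:0.
Shift Item 2→5, Item 5→3.
Schedule Item 1@1, Item 2@5, Item 4@1, Item 5@3, Item 3@5: d1:7  d2:7  d3:8  d4:8  d5:8  d6:8  d7:8  d8:0 — peak 8.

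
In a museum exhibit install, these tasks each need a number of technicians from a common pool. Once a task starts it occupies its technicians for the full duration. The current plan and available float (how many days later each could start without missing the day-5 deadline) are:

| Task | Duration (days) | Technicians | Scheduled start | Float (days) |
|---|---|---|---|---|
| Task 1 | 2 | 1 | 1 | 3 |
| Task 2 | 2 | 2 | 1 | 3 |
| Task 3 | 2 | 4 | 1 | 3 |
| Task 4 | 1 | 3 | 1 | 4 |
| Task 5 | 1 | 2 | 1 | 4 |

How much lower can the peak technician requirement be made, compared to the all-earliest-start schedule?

8

Early-start peak: d1:12  d2:7  d3:0  d4:0  d5:0 ⇒ 12.
Leveled (Task 1@1, Task 2@2, Task 3@4, Task 4@1, Task 5@3): d1:4  d2:3  d3:4  d4:4  d5:4 ⇒ 4.
Reduction 12 − 4 = 8.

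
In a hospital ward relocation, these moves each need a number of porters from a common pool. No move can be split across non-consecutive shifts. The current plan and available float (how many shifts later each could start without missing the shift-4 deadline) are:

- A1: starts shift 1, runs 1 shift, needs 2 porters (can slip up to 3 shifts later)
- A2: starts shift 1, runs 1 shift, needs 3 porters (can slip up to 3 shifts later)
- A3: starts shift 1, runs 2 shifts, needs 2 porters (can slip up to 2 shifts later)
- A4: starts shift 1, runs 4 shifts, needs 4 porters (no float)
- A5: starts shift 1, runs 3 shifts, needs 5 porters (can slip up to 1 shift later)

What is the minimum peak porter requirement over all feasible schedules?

11

Early-start (A1@1, A2@1, A3@1, A4@1, A5@1) gives peak 16: s1:16  s2:11  s3:9  s4:4.
Shift A5→2.
Schedule A1@1, A2@1, A3@1, A4@1, A5@2: s1:11  s2:11  s3:9  s4:9 — peak 11.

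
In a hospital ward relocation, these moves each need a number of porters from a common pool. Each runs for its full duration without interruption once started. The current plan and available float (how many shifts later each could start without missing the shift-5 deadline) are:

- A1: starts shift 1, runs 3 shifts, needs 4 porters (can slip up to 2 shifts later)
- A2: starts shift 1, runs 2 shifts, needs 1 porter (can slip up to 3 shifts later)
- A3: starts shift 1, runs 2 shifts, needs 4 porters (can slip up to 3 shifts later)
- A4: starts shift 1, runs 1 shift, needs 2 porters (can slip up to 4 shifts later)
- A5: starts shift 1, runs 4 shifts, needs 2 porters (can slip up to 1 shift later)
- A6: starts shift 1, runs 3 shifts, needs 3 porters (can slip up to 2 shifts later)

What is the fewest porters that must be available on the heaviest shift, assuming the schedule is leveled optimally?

Early-start (A1@1, A2@1, A3@1, A4@1, A5@1, A6@1) gives peak 16: s1:16  s2:14  s3:9  s4:2  s5:0.
Shift A3→4, A6→3.
Schedule A1@1, A2@1, A3@4, A4@1, A5@1, A6@3: s1:9  s2:7  s3:9  s4:9  s5:7 — peak 9.
Total porter-shifts = 41 over 5 shifts ⇒ peak ≥ ⌈41/5⌉ = 9, so 9 is optimal.

9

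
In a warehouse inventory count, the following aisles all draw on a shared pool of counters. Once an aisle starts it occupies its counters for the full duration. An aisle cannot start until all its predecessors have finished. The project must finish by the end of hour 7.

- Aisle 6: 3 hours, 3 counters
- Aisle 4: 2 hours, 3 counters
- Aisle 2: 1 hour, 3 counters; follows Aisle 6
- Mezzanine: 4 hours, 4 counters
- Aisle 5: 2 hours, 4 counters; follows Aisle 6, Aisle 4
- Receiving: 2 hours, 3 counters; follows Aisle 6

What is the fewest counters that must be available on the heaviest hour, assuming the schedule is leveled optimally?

Early-start (Aisle 6@1, Aisle 4@1, Aisle 2@4, Mezzanine@1, Aisle 5@4, Receiving@4) gives peak 14: h1:10  h2:10  h3:7  h4:14  h5:7  h6:0  h7:0.
Shift Aisle 4→4, Aisle 2→5, Aisle 5→6, Receiving→6.
Schedule Aisle 6@1, Aisle 4@4, Aisle 2@5, Mezzanine@1, Aisle 5@6, Receiving@6: h1:7  h2:7  h3:7  h4:7  h5:6  h6:7  h7:7 — peak 7.
Total counter-hours = 48 over 7 hours ⇒ peak ≥ ⌈48/7⌉ = 7, so 7 is optimal.

7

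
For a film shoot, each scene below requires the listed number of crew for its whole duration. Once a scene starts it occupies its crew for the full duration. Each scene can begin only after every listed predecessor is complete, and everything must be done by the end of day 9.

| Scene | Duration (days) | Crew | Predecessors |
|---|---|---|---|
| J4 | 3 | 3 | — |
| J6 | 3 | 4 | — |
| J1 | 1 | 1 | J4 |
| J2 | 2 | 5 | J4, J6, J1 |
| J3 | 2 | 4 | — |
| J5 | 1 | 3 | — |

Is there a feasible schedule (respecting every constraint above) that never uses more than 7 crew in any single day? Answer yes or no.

Schedule J4@1, J6@1, J1@4, J2@5, J3@7, J5@4: d1:7  d2:7  d3:7  d4:4  d5:5  d6:5  d7:4  d8:4  d9:0 — peak 7 ≤ 7.

yes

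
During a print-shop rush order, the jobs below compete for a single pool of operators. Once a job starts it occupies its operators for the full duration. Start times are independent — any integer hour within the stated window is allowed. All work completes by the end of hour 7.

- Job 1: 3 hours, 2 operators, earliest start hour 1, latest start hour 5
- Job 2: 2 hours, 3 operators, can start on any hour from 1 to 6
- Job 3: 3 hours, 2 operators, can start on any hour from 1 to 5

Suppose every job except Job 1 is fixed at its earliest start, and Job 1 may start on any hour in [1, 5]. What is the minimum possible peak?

5

Job 1@1: h1:7  h2:7  h3:4  h4:0  h5:0  h6:0  h7:0 → peak 7
Job 1@2: h1:5  h2:7  h3:4  h4:2  h5:0  h6:0  h7:0 → peak 7
Job 1@3: h1:5  h2:5  h3:4  h4:2  h5:2  h6:0  h7:0 → peak 5
Job 1@4: h1:5  h2:5  h3:2  h4:2  h5:2  h6:2  h7:0 → peak 5
Job 1@5: h1:5  h2:5  h3:2  h4:0  h5:2  h6:2  h7:2 → peak 5
Best is Job 1@3, peak 5.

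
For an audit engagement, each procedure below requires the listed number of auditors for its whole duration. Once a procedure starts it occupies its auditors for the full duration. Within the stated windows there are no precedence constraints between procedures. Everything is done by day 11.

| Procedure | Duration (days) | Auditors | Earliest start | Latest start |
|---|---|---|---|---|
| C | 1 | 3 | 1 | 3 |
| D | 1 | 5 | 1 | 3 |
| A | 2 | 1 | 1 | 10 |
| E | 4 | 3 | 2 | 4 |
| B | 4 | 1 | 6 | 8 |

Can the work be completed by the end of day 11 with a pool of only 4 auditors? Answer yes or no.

no

The minimum achievable peak is 5; 4 < 5, so no feasible schedule stays within the cap.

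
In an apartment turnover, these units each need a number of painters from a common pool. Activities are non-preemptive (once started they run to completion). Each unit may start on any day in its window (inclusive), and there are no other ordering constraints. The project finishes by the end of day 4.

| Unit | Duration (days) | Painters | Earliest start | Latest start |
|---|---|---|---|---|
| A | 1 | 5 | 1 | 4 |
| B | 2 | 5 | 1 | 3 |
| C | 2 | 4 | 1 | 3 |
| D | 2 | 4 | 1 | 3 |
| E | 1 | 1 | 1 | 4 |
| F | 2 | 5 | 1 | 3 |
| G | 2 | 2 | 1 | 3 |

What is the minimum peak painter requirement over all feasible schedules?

13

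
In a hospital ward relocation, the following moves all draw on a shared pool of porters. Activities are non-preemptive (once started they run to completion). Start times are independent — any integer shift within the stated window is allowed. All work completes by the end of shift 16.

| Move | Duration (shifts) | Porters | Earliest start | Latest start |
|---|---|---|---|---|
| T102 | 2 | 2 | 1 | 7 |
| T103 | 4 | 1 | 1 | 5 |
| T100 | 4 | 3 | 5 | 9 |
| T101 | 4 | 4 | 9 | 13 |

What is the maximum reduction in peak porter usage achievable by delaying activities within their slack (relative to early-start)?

0

Early-start peak: s1:3  s2:3  s3:1  s4:1  s5:3  s6:3  s7:3  s8:3  s9:4  s10:4  s11:4  s12:4  s13:0  s14:0  s15:0  s16:0 ⇒ 4.
Leveled (T102@1, T103@1, T100@5, T101@9): s1:3  s2:3  s3:1  s4:1  s5:3  s6:3  s7:3  s8:3  s9:4  s10:4  s11:4  s12:4  s13:0  s14:0  s15:0  s16:0 ⇒ 4.
Reduction 4 − 4 = 0.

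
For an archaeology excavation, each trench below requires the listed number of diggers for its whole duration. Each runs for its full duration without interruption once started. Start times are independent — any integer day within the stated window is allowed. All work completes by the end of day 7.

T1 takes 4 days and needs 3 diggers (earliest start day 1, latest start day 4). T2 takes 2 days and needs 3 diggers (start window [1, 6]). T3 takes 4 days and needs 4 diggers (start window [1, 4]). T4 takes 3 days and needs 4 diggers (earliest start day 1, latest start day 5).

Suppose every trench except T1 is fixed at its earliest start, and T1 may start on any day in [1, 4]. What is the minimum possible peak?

T1@1: d1:14  d2:14  d3:11  d4:7  d5:0  d6:0  d7:0 → peak 14
T1@2: d1:11  d2:14  d3:11  d4:7  d5:3  d6:0  d7:0 → peak 14
T1@3: d1:11  d2:11  d3:11  d4:7  d5:3  d6:3  d7:0 → peak 11
T1@4: d1:11  d2:11  d3:8  d4:7  d5:3  d6:3  d7:3 → peak 11
Best is T1@3, peak 11.

11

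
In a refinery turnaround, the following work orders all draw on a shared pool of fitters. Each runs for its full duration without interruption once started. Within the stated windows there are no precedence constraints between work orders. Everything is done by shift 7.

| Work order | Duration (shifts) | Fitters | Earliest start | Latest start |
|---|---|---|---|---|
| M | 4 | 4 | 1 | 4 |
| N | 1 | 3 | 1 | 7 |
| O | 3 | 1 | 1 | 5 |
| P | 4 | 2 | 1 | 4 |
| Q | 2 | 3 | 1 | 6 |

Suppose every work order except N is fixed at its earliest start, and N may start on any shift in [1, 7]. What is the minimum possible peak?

10

N@1: s1:13  s2:10  s3:7  s4:6  s5:0  s6:0  s7:0 → peak 13
N@2: s1:10  s2:13  s3:7  s4:6  s5:0  s6:0  s7:0 → peak 13
N@3: s1:10  s2:10  s3:10  s4:6  s5:0  s6:0  s7:0 → peak 10
N@4: s1:10  s2:10  s3:7  s4:9  s5:0  s6:0  s7:0 → peak 10
N@5: s1:10  s2:10  s3:7  s4:6  s5:3  s6:0  s7:0 → peak 10
N@6: s1:10  s2:10  s3:7  s4:6  s5:0  s6:3  s7:0 → peak 10
N@7: s1:10  s2:10  s3:7  s4:6  s5:0  s6:0  s7:3 → peak 10
Best is N@3, peak 10.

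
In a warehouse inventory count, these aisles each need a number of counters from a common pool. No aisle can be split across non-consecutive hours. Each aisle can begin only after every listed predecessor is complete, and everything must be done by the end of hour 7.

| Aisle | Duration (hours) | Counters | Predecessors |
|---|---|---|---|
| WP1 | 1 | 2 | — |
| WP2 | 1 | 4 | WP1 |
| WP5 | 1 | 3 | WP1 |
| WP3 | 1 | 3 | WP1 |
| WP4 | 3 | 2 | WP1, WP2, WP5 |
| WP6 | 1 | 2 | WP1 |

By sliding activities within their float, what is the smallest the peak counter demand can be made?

Early-start (WP1@1, WP2@2, WP5@2, WP3@2, WP4@3, WP6@2) gives peak 12: h1:2  h2:12  h3:2  h4:2  h5:2  h6:0  h7:0.
Shift WP5→3, WP3→4, WP4→5, WP6→5.
Schedule WP1@1, WP2@2, WP5@3, WP3@4, WP4@5, WP6@5: h1:2  h2:4  h3:3  h4:3  h5:4  h6:2  h7:2 — peak 4.

4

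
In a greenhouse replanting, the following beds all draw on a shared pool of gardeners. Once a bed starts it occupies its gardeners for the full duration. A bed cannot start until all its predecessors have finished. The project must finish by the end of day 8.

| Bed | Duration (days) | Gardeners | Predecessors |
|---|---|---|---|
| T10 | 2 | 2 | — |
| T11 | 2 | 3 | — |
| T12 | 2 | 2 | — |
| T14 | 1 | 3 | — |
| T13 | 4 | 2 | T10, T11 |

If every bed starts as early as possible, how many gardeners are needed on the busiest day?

10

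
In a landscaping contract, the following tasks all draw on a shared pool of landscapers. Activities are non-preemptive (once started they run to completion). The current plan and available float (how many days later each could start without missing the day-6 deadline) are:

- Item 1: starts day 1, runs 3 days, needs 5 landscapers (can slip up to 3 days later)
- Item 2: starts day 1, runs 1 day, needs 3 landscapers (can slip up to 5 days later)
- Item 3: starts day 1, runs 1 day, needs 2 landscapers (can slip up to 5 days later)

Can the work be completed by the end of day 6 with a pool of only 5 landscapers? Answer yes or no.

Schedule Item 1@1, Item 2@4, Item 3@4: d1:5  d2:5  d3:5  d4:5  d5:0  d6:0 — peak 5 ≤ 5.

yes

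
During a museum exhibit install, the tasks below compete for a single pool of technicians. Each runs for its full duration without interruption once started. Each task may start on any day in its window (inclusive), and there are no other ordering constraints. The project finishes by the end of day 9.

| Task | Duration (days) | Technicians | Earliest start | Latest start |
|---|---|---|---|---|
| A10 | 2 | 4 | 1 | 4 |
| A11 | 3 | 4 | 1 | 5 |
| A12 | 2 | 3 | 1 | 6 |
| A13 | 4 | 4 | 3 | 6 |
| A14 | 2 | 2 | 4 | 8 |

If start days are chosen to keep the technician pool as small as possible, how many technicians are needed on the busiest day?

7

Early-start (A10@1, A11@1, A12@1, A13@3, A14@4) gives peak 11: d1:11  d2:11  d3:8  d4:6  d5:6  d6:4  d7:0  d8:0  d9:0.
Shift A11→3, A13→6.
Schedule A10@1, A11@3, A12@1, A13@6, A14@4: d1:7  d2:7  d3:4  d4:6  d5:6  d6:4  d7:4  d8:4  d9:4 — peak 7.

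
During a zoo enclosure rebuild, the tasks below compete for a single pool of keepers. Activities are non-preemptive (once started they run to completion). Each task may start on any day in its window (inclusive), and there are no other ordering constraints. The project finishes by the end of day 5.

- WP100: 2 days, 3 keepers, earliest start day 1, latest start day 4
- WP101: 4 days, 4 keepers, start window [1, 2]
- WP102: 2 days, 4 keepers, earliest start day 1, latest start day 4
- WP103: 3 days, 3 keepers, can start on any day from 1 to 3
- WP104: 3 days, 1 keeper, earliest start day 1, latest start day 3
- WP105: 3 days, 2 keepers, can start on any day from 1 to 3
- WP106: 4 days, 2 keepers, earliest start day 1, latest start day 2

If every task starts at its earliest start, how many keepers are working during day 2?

At early start, day 2 has: WP100, WP101, WP102, WP103, WP104, WP105, WP106.
Demand: 3 + 4 + 4 + 3 + 1 + 2 + 2 = 19.

19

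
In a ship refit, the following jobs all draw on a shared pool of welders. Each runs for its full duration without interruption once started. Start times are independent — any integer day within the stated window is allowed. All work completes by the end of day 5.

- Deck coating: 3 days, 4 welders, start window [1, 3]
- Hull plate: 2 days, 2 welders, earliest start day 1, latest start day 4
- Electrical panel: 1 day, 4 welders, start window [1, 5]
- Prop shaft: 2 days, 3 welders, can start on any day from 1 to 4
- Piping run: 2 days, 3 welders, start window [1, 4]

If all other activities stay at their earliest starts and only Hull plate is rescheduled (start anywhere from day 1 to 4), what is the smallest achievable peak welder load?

Hull plate@1: d1:16  d2:12  d3:4  d4:0  d5:0 → peak 16
Hull plate@2: d1:14  d2:12  d3:6  d4:0  d5:0 → peak 14
Hull plate@3: d1:14  d2:10  d3:6  d4:2  d5:0 → peak 14
Hull plate@4: d1:14  d2:10  d3:4  d4:2  d5:2 → peak 14
Best is Hull plate@2, peak 14.

14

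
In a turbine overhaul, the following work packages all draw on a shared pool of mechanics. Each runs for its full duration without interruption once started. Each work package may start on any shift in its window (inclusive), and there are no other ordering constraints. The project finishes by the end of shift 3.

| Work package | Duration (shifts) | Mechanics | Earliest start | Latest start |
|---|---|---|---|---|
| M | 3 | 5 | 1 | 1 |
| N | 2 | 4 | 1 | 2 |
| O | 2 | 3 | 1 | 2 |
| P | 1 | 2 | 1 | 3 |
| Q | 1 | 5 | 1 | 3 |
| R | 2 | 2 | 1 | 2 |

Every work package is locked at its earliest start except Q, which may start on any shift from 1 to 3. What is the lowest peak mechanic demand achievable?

16

Q@1: s1:21  s2:14  s3:5 → peak 21
Q@2: s1:16  s2:19  s3:5 → peak 19
Q@3: s1:16  s2:14  s3:10 → peak 16
Best is Q@3, peak 16.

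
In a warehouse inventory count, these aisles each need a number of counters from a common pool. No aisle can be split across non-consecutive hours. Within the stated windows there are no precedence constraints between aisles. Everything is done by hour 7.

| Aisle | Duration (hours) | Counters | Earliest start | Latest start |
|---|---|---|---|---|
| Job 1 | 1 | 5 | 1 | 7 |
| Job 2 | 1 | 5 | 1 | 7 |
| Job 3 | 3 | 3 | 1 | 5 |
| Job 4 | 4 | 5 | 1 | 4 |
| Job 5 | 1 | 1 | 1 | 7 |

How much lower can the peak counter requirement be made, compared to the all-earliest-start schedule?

11

Early-start peak: h1:19  h2:8  h3:8  h4:5  h5:0  h6:0  h7:0 ⇒ 19.
Leveled (Job 1@1, Job 2@2, Job 3@1, Job 4@3, Job 5@4): h1:8  h2:8  h3:8  h4:6  h5:5  h6:5  h7:0 ⇒ 8.
Reduction 19 − 8 = 11.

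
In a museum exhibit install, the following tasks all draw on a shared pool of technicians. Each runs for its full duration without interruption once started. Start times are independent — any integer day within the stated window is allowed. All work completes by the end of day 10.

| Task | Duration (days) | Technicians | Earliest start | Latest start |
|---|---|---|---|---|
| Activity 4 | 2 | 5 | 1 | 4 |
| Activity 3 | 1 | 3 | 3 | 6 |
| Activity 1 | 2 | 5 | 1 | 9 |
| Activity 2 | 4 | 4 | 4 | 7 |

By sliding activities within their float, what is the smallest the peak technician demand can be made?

5

Early-start (Activity 4@1, Activity 3@3, Activity 1@1, Activity 2@4) gives peak 10: d1:10  d2:10  d3:3  d4:4  d5:4  d6:4  d7:4  d8:0  d9:0  d10:0.
Shift Activity 1→4, Activity 2→6.
Schedule Activity 4@1, Activity 3@3, Activity 1@4, Activity 2@6: d1:5  d2:5  d3:3  d4:5  d5:5  d6:4  d7:4  d8:4  d9:4  d10:0 — peak 5.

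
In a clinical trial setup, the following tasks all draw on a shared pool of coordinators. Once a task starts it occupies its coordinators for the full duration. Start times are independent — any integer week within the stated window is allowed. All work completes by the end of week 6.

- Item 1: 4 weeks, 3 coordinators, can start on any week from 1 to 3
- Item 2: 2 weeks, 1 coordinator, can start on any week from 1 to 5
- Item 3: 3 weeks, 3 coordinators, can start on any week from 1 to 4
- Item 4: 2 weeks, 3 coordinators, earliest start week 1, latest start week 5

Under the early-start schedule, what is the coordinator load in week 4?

3

At early start, week 4 has: Item 1.
Demand: 3 = 3.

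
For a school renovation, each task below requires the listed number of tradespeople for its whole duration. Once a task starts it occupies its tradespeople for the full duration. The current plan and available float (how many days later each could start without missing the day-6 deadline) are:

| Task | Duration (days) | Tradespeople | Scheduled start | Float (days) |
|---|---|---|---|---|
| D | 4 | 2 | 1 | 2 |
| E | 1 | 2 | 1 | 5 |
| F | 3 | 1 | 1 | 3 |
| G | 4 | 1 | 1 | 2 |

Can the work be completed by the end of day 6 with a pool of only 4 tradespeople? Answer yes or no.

yes

Schedule D@1, E@1, F@2, G@2: d1:4  d2:4  d3:4  d4:4  d5:1  d6:0 — peak 4 ≤ 4.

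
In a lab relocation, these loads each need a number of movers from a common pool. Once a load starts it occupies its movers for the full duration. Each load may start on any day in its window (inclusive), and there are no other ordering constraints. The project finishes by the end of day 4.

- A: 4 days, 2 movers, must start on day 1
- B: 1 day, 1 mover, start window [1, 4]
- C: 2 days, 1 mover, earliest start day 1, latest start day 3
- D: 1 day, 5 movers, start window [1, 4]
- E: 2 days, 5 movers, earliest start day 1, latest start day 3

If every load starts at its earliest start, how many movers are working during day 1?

14

At early start, day 1 has: A, B, C, D, E.
Demand: 2 + 1 + 1 + 5 + 5 = 14.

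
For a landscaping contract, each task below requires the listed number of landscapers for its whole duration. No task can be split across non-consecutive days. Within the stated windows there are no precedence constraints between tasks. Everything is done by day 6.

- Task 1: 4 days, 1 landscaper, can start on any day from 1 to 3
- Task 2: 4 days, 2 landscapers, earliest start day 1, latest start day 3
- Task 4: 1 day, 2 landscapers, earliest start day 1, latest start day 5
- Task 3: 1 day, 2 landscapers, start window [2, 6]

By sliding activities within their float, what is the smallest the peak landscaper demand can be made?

Early-start (Task 1@1, Task 2@1, Task 4@1, Task 3@2) gives peak 5: d1:5  d2:5  d3:3  d4:3  d5:0  d6:0.
Shift Task 4→5, Task 3→6.
Schedule Task 1@1, Task 2@1, Task 4@5, Task 3@6: d1:3  d2:3  d3:3  d4:3  d5:2  d6:2 — peak 3.
Total landscaper-days = 16 over 6 days ⇒ peak ≥ ⌈16/6⌉ = 3, so 3 is optimal.

3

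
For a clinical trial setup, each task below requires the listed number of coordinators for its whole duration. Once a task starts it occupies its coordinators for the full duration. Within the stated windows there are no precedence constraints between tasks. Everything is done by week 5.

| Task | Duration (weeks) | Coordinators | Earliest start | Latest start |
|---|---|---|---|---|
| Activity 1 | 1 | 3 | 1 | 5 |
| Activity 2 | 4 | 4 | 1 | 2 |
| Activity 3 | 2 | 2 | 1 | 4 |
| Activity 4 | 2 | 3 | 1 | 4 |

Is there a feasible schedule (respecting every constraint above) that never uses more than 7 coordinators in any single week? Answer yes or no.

yes

Schedule Activity 1@1, Activity 2@1, Activity 3@2, Activity 4@4: w1:7  w2:6  w3:6  w4:7  w5:3 — peak 7 ≤ 7.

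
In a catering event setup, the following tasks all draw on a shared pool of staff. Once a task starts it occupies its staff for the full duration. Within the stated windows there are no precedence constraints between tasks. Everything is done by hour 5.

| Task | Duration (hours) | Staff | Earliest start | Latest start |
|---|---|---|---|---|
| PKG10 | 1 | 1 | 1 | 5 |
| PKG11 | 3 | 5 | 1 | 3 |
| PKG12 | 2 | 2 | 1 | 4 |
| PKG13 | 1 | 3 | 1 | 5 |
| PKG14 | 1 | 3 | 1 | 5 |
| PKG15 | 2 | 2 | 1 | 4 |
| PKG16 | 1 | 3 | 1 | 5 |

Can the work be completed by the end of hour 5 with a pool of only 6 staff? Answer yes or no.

Total staffer-hours = 33; over 5 hours the average is 33/5 > 6, so some hour must exceed 6.

no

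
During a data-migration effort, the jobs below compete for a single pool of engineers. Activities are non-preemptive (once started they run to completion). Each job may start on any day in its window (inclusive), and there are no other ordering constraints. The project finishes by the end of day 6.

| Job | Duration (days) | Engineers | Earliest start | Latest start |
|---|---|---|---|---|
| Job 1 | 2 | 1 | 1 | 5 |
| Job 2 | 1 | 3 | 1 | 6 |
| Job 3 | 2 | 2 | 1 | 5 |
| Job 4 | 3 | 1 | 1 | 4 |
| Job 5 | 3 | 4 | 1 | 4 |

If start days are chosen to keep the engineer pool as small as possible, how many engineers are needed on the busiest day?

4

Early-start (Job 1@1, Job 2@1, Job 3@1, Job 4@1, Job 5@1) gives peak 11: d1:11  d2:8  d3:5  d4:0  d5:0  d6:0.
Shift Job 2→3, Job 5→4.
Schedule Job 1@1, Job 2@3, Job 3@1, Job 4@1, Job 5@4: d1:4  d2:4  d3:4  d4:4  d5:4  d6:4 — peak 4.
Total engineer-days = 24 over 6 days ⇒ peak ≥ ⌈24/6⌉ = 4, so 4 is optimal.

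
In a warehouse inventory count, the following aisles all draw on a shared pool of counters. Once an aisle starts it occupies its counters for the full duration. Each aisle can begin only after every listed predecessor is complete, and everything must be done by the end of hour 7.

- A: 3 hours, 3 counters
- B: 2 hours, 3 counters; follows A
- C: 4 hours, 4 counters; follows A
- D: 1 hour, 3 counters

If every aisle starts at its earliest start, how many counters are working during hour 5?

7

At early start, hour 5 has: B, C.
Demand: 3 + 4 = 7.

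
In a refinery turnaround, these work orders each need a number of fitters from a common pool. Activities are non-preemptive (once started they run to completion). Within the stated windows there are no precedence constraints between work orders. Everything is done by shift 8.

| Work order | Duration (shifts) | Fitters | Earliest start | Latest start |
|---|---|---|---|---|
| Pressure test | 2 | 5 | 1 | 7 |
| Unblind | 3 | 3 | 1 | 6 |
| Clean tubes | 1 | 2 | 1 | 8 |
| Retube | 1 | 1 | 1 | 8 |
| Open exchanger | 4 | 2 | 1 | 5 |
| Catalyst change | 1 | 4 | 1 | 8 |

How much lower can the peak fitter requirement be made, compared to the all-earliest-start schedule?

Early-start peak: s1:17  s2:10  s3:5  s4:2  s5:0  s6:0  s7:0  s8:0 ⇒ 17.
Leveled (Pressure test@1, Unblind@3, Clean tubes@3, Retube@6, Open exchanger@4, Catalyst change@8): s1:5  s2:5  s3:5  s4:5  s5:5  s6:3  s7:2  s8:4 ⇒ 5.
Reduction 17 − 5 = 12.

12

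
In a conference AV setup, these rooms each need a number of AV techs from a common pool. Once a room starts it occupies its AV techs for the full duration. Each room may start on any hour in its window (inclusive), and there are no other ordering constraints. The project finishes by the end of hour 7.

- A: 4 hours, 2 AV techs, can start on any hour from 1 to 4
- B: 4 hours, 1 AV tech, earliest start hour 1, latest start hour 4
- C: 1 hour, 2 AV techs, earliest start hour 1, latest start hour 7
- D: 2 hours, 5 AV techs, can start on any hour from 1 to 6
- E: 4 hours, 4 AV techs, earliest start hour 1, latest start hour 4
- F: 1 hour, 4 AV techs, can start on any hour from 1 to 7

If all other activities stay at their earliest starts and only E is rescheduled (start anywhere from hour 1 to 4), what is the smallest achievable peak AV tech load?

14

E@1: h1:18  h2:12  h3:7  h4:7  h5:0  h6:0  h7:0 → peak 18
E@2: h1:14  h2:12  h3:7  h4:7  h5:4  h6:0  h7:0 → peak 14
E@3: h1:14  h2:8  h3:7  h4:7  h5:4  h6:4  h7:0 → peak 14
E@4: h1:14  h2:8  h3:3  h4:7  h5:4  h6:4  h7:4 → peak 14
Best is E@2, peak 14.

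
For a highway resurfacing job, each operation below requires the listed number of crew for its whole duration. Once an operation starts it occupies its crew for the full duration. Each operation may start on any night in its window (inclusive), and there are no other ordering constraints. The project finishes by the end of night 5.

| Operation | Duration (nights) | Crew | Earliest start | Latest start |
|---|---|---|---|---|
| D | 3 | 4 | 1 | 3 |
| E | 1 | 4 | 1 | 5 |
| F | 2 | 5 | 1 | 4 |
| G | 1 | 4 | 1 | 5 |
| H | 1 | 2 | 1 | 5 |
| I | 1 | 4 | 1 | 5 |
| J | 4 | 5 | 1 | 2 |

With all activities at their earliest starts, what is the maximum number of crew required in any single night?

28

Early-start schedule: D@1, E@1, F@1, G@1, H@1, I@1, J@1.
Load per night: night 1: 28, night 2: 14, night 3: 9, night 4: 5, night 5: 0.
Peak is 28.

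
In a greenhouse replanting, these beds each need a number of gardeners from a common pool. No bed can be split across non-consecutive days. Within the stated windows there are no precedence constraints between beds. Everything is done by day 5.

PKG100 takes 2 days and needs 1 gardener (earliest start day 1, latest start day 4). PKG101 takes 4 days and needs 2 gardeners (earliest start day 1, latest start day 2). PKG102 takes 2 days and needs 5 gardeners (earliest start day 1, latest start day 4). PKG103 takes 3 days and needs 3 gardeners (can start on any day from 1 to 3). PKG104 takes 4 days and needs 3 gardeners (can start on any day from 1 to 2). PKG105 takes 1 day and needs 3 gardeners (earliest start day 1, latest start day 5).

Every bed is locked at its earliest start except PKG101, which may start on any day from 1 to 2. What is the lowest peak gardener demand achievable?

15

PKG101@1: d1:17  d2:14  d3:8  d4:5  d5:0 → peak 17
PKG101@2: d1:15  d2:14  d3:8  d4:5  d5:2 → peak 15
Best is PKG101@2, peak 15.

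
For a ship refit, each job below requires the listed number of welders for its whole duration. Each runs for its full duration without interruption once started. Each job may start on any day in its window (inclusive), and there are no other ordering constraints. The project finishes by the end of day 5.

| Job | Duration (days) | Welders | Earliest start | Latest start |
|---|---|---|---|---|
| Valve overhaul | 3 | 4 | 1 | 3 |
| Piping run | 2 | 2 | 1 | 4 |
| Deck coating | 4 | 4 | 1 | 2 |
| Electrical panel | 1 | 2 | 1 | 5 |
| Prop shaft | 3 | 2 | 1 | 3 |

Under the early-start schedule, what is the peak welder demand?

Early-start schedule: Valve overhaul@1, Piping run@1, Deck coating@1, Electrical panel@1, Prop shaft@1.
Load per day: day 1: 14, day 2: 12, day 3: 10, day 4: 4, day 5: 0.
Peak is 14.

14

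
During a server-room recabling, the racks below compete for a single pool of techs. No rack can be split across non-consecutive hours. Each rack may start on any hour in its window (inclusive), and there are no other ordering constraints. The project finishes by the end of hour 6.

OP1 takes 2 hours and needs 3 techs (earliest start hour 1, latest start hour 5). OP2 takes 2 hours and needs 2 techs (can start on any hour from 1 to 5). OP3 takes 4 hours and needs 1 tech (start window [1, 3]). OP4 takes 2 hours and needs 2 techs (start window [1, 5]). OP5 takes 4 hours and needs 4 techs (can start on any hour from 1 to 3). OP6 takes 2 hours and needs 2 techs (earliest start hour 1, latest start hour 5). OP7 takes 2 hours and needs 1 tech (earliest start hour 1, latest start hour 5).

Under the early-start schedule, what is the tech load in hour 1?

15

At early start, hour 1 has: OP1, OP2, OP3, OP4, OP5, OP6, OP7.
Demand: 3 + 2 + 1 + 2 + 4 + 2 + 1 = 15.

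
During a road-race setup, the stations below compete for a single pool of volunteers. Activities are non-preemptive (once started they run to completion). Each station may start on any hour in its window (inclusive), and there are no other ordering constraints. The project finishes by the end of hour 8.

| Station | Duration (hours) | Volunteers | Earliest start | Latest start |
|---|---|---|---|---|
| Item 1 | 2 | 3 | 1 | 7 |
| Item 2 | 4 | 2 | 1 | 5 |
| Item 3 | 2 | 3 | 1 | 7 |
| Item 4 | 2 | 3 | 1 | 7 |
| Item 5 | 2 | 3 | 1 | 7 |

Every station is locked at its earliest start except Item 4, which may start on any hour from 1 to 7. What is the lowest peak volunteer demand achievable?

Item 4@1: h1:14  h2:14  h3:2  h4:2  h5:0  h6:0  h7:0  h8:0 → peak 14
Item 4@2: h1:11  h2:14  h3:5  h4:2  h5:0  h6:0  h7:0  h8:0 → peak 14
Item 4@3: h1:11  h2:11  h3:5  h4:5  h5:0  h6:0  h7:0  h8:0 → peak 11
Item 4@4: h1:11  h2:11  h3:2  h4:5  h5:3  h6:0  h7:0  h8:0 → peak 11
Item 4@5: h1:11  h2:11  h3:2  h4:2  h5:3  h6:3  h7:0  h8:0 → peak 11
Item 4@6: h1:11  h2:11  h3:2  h4:2  h5:0  h6:3  h7:3  h8:0 → peak 11
Item 4@7: h1:11  h2:11  h3:2  h4:2  h5:0  h6:0  h7:3  h8:3 → peak 11
Best is Item 4@3, peak 11.

11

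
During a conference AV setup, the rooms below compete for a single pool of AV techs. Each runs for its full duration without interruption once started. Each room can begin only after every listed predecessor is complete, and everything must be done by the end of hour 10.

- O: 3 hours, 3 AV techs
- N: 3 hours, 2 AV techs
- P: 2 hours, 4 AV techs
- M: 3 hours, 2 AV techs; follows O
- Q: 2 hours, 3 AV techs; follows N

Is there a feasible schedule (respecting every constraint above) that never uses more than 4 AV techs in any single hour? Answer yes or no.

Schedule O@1, N@4, P@7, M@4, Q@9: h1:3  h2:3  h3:3  h4:4  h5:4  h6:4  h7:4  h8:4  h9:3  h10:3 — peak 4 ≤ 4.

yes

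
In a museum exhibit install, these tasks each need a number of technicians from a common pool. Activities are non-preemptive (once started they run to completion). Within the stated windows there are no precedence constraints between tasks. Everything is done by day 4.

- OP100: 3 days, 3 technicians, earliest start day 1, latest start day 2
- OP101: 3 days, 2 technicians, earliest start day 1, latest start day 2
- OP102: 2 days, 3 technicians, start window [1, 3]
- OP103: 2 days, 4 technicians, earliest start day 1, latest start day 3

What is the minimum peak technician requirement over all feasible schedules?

Early-start (OP100@1, OP101@1, OP102@1, OP103@1) gives peak 12: d1:12  d2:12  d3:5  d4:0.
Shift OP103→3.
Schedule OP100@1, OP101@1, OP102@1, OP103@3: d1:8  d2:8  d3:9  d4:4 — peak 9.

9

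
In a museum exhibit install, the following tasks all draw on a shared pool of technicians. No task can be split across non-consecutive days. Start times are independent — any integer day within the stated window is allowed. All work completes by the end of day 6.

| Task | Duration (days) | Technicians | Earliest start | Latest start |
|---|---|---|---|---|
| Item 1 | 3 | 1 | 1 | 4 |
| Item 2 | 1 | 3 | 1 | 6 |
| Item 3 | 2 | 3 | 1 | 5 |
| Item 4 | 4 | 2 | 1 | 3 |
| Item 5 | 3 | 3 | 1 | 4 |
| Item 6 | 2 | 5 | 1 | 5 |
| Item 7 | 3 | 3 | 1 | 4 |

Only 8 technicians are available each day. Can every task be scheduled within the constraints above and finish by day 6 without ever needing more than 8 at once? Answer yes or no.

The minimum achievable peak is 9; 8 < 9, so no feasible schedule stays within the cap.

no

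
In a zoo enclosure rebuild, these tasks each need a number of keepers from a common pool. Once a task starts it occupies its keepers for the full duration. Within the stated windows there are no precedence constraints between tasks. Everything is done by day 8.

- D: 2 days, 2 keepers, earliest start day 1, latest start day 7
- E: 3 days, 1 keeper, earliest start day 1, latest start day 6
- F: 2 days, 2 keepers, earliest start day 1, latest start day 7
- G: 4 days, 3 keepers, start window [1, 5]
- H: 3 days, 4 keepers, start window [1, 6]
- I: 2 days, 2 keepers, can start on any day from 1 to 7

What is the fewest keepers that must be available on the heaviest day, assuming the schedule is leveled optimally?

Early-start (D@1, E@1, F@1, G@1, H@1, I@1) gives peak 14: d1:14  d2:14  d3:8  d4:3  d5:0  d6:0  d7:0  d8:0.
Shift F→3, H→5, I→5.
Schedule D@1, E@1, F@3, G@1, H@5, I@5: d1:6  d2:6  d3:6  d4:5  d5:6  d6:6  d7:4  d8:0 — peak 6.

6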